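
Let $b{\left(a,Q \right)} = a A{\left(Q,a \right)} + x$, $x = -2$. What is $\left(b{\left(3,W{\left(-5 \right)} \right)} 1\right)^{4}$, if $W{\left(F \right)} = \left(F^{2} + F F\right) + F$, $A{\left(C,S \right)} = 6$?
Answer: $65536$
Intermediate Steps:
$W{\left(F \right)} = F + 2 F^{2}$ ($W{\left(F \right)} = \left(F^{2} + F^{2}\right) + F = 2 F^{2} + F = F + 2 F^{2}$)
$b{\left(a,Q \right)} = -2 + 6 a$ ($b{\left(a,Q \right)} = a 6 - 2 = 6 a - 2 = -2 + 6 a$)
$\left(b{\left(3,W{\left(-5 \right)} \right)} 1\right)^{4} = \left(\left(-2 + 6 \cdot 3\right) 1\right)^{4} = \left(\left(-2 + 18\right) 1\right)^{4} = \left(16 \cdot 1\right)^{4} = 16^{4} = 65536$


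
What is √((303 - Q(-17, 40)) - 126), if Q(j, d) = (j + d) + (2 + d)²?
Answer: I*√1610 ≈ 40.125*I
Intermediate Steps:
Q(j, d) = d + j + (2 + d)² (Q(j, d) = (d + j) + (2 + d)² = d + j + (2 + d)²)
√((303 - Q(-17, 40)) - 126) = √((303 - (40 - 17 + (2 + 40)²)) - 126) = √((303 - (40 - 17 + 42²)) - 126) = √((303 - (40 - 17 + 1764)) - 126) = √((303 - 1*1787) - 126) = √((303 - 1787) - 126) = √(-1484 - 126) = √(-1610) = I*√1610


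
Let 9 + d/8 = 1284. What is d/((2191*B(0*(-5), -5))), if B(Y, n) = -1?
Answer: -10200/2191 ≈ -4.6554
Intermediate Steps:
d = 10200 (d = -72 + 8*1284 = -72 + 10272 = 10200)
d/((2191*B(0*(-5), -5))) = 10200/((2191*(-1))) = 10200/(-2191) = 10200*(-1/2191) = -10200/2191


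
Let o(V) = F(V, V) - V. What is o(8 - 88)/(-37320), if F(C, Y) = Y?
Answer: 0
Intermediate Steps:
o(V) = 0 (o(V) = V - V = 0)
o(8 - 88)/(-37320) = 0/(-37320) = 0*(-1/37320) = 0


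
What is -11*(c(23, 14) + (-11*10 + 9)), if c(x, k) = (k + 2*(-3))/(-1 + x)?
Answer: 1107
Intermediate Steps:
c(x, k) = (-6 + k)/(-1 + x) (c(x, k) = (k - 6)/(-1 + x) = (-6 + k)/(-1 + x))
-11*(c(23, 14) + (-11*10 + 9)) = -11*((-6 + 14)/(-1 + 23) + (-11*10 + 9)) = -11*(8/22 + (-110 + 9)) = -11*((1/22)*8 - 101) = -11*(4/11 - 101) = -11*(-1107/11) = 1107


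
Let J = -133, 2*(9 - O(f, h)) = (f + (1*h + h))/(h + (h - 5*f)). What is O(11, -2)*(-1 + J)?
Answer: -71623/59 ≈ -1213.9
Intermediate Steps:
O(f, h) = 9 - (f + 2*h)/(2*(-5*f + 2*h)) (O(f, h) = 9 - (f + (1*h + h))/(2*(h + (h - 5*f))) = 9 - (f + (h + h))/(2*(-5*f + 2*h)) = 9 - (f + 2*h)/(2*(-5*f + 2*h)))
O(11, -2)*(-1 + J) = ((-34*(-2) + 91*11)/(2*(-2*(-2) + 5*11)))*(-1 - 133) = ((68 + 1001)/(2*(4 + 55)))*(-134) = ((½)*1069/59)*(-134) = ((½)*(1/59)*1069)*(-134) = (1069/118)*(-134) = -71623/59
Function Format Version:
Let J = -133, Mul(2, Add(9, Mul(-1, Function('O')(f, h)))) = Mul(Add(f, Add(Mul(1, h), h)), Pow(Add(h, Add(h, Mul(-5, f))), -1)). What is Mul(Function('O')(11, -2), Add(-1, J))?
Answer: Rational(-71623, 59) ≈ -1213.9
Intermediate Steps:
Function('O')(f, h) = Add(9, Mul(Rational(-1, 2), Pow(Add(Mul(-5, f), Mul(2, h)), -1), Add(f, Mul(2, h)))) (Function('O')(f, h) = Add(9, Mul(Rational(-1, 2), Mul(Add(f, Add(Mul(1, h), h)), Pow(Add(h, Add(h, Mul(-5, f))), -1)))) = Add(9, Mul(Rational(-1, 2), Mul(Add(f, Add(h, h)), Pow(Add(Mul(-5, f), Mul(2, h)), -1)))) = Add(9, Mul(Rational(-1, 2), Mul(Add(f, Mul(2, h)), Pow(Add(Mul(-5, f), Mul(2, h)), -1)))) = Add(9, Mul(Rational(-1, 2), Mul(Pow(Add(Mul(-5, f), Mul(2, h)), -1), Add(f, Mul(2, h))))) = Add(9, Mul(Rational(-1, 2), Pow(Add(Mul(-5, f), Mul(2, h)), -1), Add(f, Mul(2, h)))))
Mul(Function('O')(11, -2), Add(-1, J)) = Mul(Mul(Rational(1, 2), Pow(Add(Mul(-2, -2), Mul(5, 11)), -1), Add(Mul(-34, -2), Mul(91, 11))), Add(-1, -133)) = Mul(Mul(Rational(1, 2), Pow(Add(4, 55), -1), Add(68, 1001)), -134) = Mul(Mul(Rational(1, 2), Pow(59, -1), 1069), -134) = Mul(Mul(Rational(1, 2), Rational(1, 59), 1069), -134) = Mul(Rational(1069, 118), -134) = Rational(-71623, 59)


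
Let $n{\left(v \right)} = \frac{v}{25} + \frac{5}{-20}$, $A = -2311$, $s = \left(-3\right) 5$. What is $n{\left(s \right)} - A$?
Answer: $\frac{46203}{20} \approx 2310.1$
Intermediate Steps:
$s = -15$
$n{\left(v \right)} = - \frac{1}{4} + \frac{v}{25}$ ($n{\left(v \right)} = v \frac{1}{25} + 5 \left(- \frac{1}{20}\right) = \frac{v}{25} - \frac{1}{4} = - \frac{1}{4} + \frac{v}{25}$)
$n{\left(s \right)} - A = \left(- \frac{1}{4} + \frac{1}{25} \left(-15\right)\right) - -2311 = \left(- \frac{1}{4} - \frac{3}{5}\right) + 2311 = - \frac{17}{20} + 2311 = \frac{46203}{20}$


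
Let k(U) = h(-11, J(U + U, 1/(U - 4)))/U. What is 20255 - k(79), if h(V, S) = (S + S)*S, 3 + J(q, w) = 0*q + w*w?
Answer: 50629018426873/2499609375 ≈ 20255.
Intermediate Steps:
J(q, w) = -3 + w² (J(q, w) = -3 + (0*q + w*w) = -3 + (0 + w²) = -3 + w²)
h(V, S) = 2*S² (h(V, S) = (2*S)*S = 2*S²)
k(U) = 2*(-3 + (-4 + U)⁻²)²/U (k(U) = (2*(-3 + (1/(U - 4))²)²)/U = (2*(-3 + (1/(-4 + U))²)²)/U = (2*(-3 + (-4 + U)⁻²)²)/U = 2*(-3 + (-4 + U)⁻²)²/U)
20255 - k(79) = 20255 - 2*(1 - 3*(-4 + 79)²)²/(79*(-4 + 79)⁴) = 20255 - 2*(1 - 3*75²)²/(79*75⁴) = 20255 - 2*(1 - 3*5625)²/(79*31640625) = 20255 - 2*(1 - 16875)²/(79*31640625) = 20255 - 2*(-16874)²/(79*31640625) = 20255 - 2*284731876/(79*31640625) = 20255 - 1*569463752/2499609375 = 20255 - 569463752/2499609375 = 50629018426873/2499609375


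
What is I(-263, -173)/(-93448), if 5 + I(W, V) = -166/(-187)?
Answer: 769/17474776 ≈ 4.4006e-5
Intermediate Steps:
I(W, V) = -769/187 (I(W, V) = -5 - 166/(-187) = -5 - 166*(-1/187) = -5 + 166/187 = -769/187)
I(-263, -173)/(-93448) = -769/187/(-93448) = -769/187*(-1/93448) = 769/17474776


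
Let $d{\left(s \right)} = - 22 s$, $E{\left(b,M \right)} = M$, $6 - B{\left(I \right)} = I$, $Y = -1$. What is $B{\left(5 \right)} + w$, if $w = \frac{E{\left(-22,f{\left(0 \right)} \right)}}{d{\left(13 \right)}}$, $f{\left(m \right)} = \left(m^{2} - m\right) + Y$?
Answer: $\frac{287}{286} \approx 1.0035$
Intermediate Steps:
$f{\left(m \right)} = -1 + m^{2} - m$ ($f{\left(m \right)} = \left(m^{2} - m\right) - 1 = -1 + m^{2} - m$)
$B{\left(I \right)} = 6 - I$
$w = \frac{1}{286}$ ($w = \frac{-1 + 0^{2} - 0}{\left(-22\right) 13} = \frac{-1 + 0 + 0}{-286} = \left(-1\right) \left(- \frac{1}{286}\right) = \frac{1}{286} \approx 0.0034965$)
$B{\left(5 \right)} + w = \left(6 - 5\right) + \frac{1}{286} = 1 + \frac{1}{286} = \frac{287}{286}$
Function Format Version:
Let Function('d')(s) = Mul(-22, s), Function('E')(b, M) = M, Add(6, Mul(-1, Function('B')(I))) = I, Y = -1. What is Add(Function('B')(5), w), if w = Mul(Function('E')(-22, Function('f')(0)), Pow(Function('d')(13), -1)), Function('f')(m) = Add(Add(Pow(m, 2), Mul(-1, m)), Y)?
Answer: Rational(287, 286) ≈ 1.0035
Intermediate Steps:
Function('f')(m) = Add(-1, Pow(m, 2), Mul(-1, m)) (Function('f')(m) = Add(Add(Pow(m, 2), Mul(-1, m)), -1) = Add(-1, Pow(m, 2), Mul(-1, m)))
Function('B')(I) = Add(6, Mul(-1, I))
w = Rational(1, 286) (w = Mul(Add(-1, Pow(0, 2), Mul(-1, 0)), Pow(Mul(-22, 13), -1)) = Mul(Add(-1, 0, 0), Pow(-286, -1)) = Mul(-1, Rational(-1, 286)) = Rational(1, 286) ≈ 0.0034965)
Add(Function('B')(5), w) = Add(Add(6, Mul(-1, 5)), Rational(1, 286)) = Add(Add(6, -5), Rational(1, 286)) = Add(1, Rational(1, 286)) = Rational(287, 286)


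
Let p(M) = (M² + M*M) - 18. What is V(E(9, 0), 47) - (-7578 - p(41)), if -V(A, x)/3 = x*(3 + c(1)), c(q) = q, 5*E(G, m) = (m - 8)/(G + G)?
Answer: 10358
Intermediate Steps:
E(G, m) = (-8 + m)/(10*G) (E(G, m) = ((m - 8)/(G + G))/5 = ((-8 + m)/((2*G)))/5 = ((-8 + m)*(1/(2*G)))/5 = ((-8 + m)/(2*G))/5 = (-8 + m)/(10*G))
p(M) = -18 + 2*M² (p(M) = (M² + M²) - 18 = 2*M² - 18 = -18 + 2*M²)
V(A, x) = -12*x (V(A, x) = -3*x*(3 + 1) = -3*x*4 = -12*x)
V(E(9, 0), 47) - (-7578 - p(41)) = -12*47 - (-7578 - (-18 + 2*41²)) = -564 - (-7578 - (-18 + 2*1681)) = -564 - (-7578 - (-18 + 3362)) = -564 - (-7578 - 1*3344) = -564 - (-7578 - 3344) = -564 - 1*(-10922) = -564 + 10922 = 10358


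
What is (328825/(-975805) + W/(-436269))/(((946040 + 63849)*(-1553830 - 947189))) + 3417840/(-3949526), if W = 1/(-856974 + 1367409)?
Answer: -187585903892546781192941579806566532/216767140842528889734832690843222695 ≈ -0.86538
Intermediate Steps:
W = 1/510435 ≈ 1.9591e-6
(328825/(-975805) + W/(-436269))/(((946040 + 63849)*(-1553830 - 947189))) + 3417840/(-3949526) = (328825/(-975805) + (1/510435)/(-436269))/(((946040 + 63849)*(-1553830 - 947189))) + 3417840/(-3949526) = (328825*(-1/975805) + (1/510435)*(-1/436269))/((1009889*(-2501019))) + 3417840*(-1/3949526) = (-65765/195161 - 1/222686967015)/(-2525751576891) - 1708920/1974763 = -14645008385936636/43459811169614415*(-1/2525751576891) - 1708920/1974763 = 14645008385936636/109768686593038703750694483765 - 1708920/1974763 = -187585903892546781192941579806566532/216767140842528889734832690843222695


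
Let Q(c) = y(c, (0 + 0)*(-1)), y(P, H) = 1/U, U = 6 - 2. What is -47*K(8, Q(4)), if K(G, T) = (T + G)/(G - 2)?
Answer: -517/8 ≈ -64.625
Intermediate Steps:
U = 4
y(P, H) = 1/4
Q(c) = 1/4
K(G, T) = (G + T)/(-2 + G)
-47*K(8, Q(4)) = -47*(8 + 1/4)/(-2 + 8) = -47*33/(6*4) = -47*11/8 = -517/8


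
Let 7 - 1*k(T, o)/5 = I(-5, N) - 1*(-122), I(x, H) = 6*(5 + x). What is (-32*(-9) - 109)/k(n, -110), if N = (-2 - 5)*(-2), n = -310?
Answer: -179/575 ≈ -0.31130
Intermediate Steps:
N = 14 (N = -7*(-2) = 14)
I(x, H) = 30 + 6*x
k(T, o) = -575 (k(T, o) = 35 - 5*((30 + 6*(-5)) - 1*(-122)) = 35 - 5*((30 - 30) + 122) = 35 - 5*(0 + 122) = 35 - 5*122 = 35 - 610 = -575)
(-32*(-9) - 109)/k(n, -110) = (-32*(-9) - 109)/(-575) = (288 - 109)*(-1/575) = 179*(-1/575) = -179/575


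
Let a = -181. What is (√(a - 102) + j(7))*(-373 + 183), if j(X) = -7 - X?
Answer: 2660 - 190*I*√283 ≈ 2660.0 - 3196.3*I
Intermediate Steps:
(√(a - 102) + j(7))*(-373 + 183) = (√(-181 - 102) + (-7 - 1*7))*(-373 + 183) = (√(-283) + (-7 - 7))*(-190) = (I*√283 - 14)*(-190) = (-14 + I*√283)*(-190) = 2660 - 190*I*√283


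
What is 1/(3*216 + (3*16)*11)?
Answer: 1/1176 ≈ 0.00085034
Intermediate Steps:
1/(3*216 + (3*16)*11) = 1/(648 + 48*11) = 1/(648 + 528) = 1/1176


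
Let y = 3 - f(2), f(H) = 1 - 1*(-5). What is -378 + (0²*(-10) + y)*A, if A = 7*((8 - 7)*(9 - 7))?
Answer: -420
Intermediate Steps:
f(H) = 6 (f(H) = 1 + 5 = 6)
A = 14 (A = 7*(1*2) = 7*2 = 14)
y = -3 (y = 3 - 1*6 = 3 - 6 = -3)
-378 + (0²*(-10) + y)*A = -378 + (0²*(-10) - 3)*14 = -378 + (0*(-10) - 3)*14 = -378 + (0 - 3)*14 = -378 - 3*14 = -378 - 42 = -420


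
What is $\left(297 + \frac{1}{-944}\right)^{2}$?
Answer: $\frac{78605654689}{891136} \approx 88208.0$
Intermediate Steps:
$\left(297 + \frac{1}{-944}\right)^{2} = \left(297 - \frac{1}{944}\right)^{2} = \left(\frac{280367}{944}\right)^{2} = \frac{78605654689}{891136}$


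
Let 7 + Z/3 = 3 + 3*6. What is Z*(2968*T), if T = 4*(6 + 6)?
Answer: 5983488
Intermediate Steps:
Z = 42 (Z = -21 + 3*(3 + 3*6) = -21 + 3*(3 + 18) = -21 + 3*21 = -21 + 63 = 42)
T = 48 (T = 4*12 = 48)
Z*(2968*T) = 42*(2968*48) = 42*142464 = 5983488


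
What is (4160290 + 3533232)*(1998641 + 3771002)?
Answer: 44388875352646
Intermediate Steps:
(4160290 + 3533232)*(1998641 + 3771002) = 7693522*5769643 = 44388875352646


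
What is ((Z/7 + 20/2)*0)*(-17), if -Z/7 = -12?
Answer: 0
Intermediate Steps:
Z = 84 (Z = -7*(-12) = 84)
((Z/7 + 20/2)*0)*(-17) = ((84/7 + 20/2)*0)*(-17) = ((84*(⅐) + 20*(½))*0)*(-17) = ((12 + 10)*0)*(-17) = (22*0)*(-17) = 0*(-17) = 0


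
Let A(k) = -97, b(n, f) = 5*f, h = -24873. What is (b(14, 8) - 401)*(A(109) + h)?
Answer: 9014170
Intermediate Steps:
(b(14, 8) - 401)*(A(109) + h) = (5*8 - 401)*(-97 - 24873) = (40 - 401)*(-24970) = -361*(-24970) = 9014170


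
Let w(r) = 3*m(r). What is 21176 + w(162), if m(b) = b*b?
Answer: 99908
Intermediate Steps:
m(b) = b²
w(r) = 3*r²
21176 + w(162) = 21176 + 3*162² = 21176 + 3*26244 = 21176 + 78732 = 99908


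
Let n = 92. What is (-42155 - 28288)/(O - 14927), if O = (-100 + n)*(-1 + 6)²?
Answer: 70443/15127 ≈ 4.6568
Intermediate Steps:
O = -200 (O = (-100 + 92)*(-1 + 6)² = -8*5² = -8*25 = -200)
(-42155 - 28288)/(O - 14927) = (-42155 - 28288)/(-200 - 14927) = -70443/(-15127) = -70443*(-1/15127) = 70443/15127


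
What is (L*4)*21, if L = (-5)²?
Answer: 2100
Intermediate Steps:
L = 25
(L*4)*21 = (25*4)*21 = 100*21 = 2100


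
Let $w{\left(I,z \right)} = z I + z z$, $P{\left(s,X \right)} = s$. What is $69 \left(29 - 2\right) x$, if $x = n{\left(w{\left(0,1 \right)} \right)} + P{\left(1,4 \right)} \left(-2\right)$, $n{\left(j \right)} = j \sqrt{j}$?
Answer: $-1863$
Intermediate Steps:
$w{\left(I,z \right)} = z^{2} + I z$ ($w{\left(I,z \right)} = I z + z^{2} = z^{2} + I z$)
$n{\left(j \right)} = j^{\frac{3}{2}}$
$x = -1$ ($x = \left(1 \left(0 + 1\right)\right)^{\frac{3}{2}} + 1 \left(-2\right) = \left(1 \cdot 1\right)^{\frac{3}{2}} - 2 = 1^{\frac{3}{2}} - 2 = 1 - 2 = -1$)
$69 \left(29 - 2\right) x = 69 \left(29 - 2\right) \left(-1\right) = 69 \cdot 27 \left(-1\right) = 1863 \left(-1\right) = -1863$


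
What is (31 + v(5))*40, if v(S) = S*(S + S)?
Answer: 3240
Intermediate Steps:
v(S) = 2*S² (v(S) = S*(2*S) = 2*S²)
(31 + v(5))*40 = (31 + 2*5²)*40 = (31 + 2*25)*40 = (31 + 50)*40 = 81*40 = 3240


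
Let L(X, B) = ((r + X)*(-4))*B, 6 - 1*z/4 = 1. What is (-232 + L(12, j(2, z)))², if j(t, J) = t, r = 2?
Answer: 118336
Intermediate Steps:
z = 20 (z = 24 - 4*1 = 24 - 4 = 20)
L(X, B) = B*(-8 - 4*X) (L(X, B) = ((2 + X)*(-4))*B = (-8 - 4*X)*B = B*(-8 - 4*X))
(-232 + L(12, j(2, z)))² = (-232 - 4*2*(2 + 12))² = (-232 - 4*2*14)² = (-232 - 112)² = (-344)² = 118336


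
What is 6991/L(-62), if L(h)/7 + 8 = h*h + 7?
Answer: 6991/26901 ≈ 0.25988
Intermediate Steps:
L(h) = -7 + 7*h² (L(h) = -56 + 7*(h*h + 7) = -56 + 7*(h² + 7) = -56 + 7*(7 + h²) = -56 + (49 + 7*h²) = -7 + 7*h²)
6991/L(-62) = 6991/(-7 + 7*(-62)²) = 6991/(-7 + 7*3844) = 6991/(-7 + 26908) = 6991/26901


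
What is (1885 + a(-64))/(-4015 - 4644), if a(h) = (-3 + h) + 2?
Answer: -260/1237 ≈ -0.21019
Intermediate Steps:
a(h) = -1 + h
(1885 + a(-64))/(-4015 - 4644) = (1885 + (-1 - 64))/(-4015 - 4644) = (1885 - 65)/(-8659) = 1820*(-1/8659) = -260/1237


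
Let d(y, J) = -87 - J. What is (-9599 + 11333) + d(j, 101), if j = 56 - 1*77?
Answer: 1546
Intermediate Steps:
j = -21 (j = 56 - 77 = -21)
(-9599 + 11333) + d(j, 101) = (-9599 + 11333) + (-87 - 1*101) = 1734 + (-87 - 101) = 1734 - 188 = 1546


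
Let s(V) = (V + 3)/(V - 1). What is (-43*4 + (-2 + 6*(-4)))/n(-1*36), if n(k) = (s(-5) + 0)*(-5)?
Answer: 594/5 ≈ 118.80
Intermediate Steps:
s(V) = (3 + V)/(-1 + V)
n(k) = -5/3 (n(k) = ((3 - 5)/(-1 - 5) + 0)*(-5) = (-2/(-6) + 0)*(-5) = (-⅙*(-2) + 0)*(-5) = (⅓ + 0)*(-5) = (⅓)*(-5) = -5/3)
(-43*4 + (-2 + 6*(-4)))/n(-1*36) = (-43*4 + (-2 + 6*(-4)))/(-5/3) = (-172 + (-2 - 24))*(-⅗) = (-172 - 26)*(-⅗) = -198*(-⅗) = 594/5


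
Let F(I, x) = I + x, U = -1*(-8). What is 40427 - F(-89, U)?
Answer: 40508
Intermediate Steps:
U = 8
40427 - F(-89, U) = 40427 - (-89 + 8) = 40427 - 1*(-81) = 40427 + 81 = 40508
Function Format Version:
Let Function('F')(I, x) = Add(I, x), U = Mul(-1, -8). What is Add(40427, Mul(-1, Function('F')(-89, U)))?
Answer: 40508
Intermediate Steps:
U = 8
Add(40427, Mul(-1, Function('F')(-89, U))) = Add(40427, Mul(-1, Add(-89, 8))) = Add(40427, Mul(-1, -81)) = Add(40427, 81) = 40508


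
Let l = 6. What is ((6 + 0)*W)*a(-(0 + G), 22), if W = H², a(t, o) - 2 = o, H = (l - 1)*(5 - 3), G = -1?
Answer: 14400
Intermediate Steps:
H = 10 (H = (6 - 1)*(5 - 3) = 5*2 = 10)
a(t, o) = 2 + o
W = 100 (W = 10² = 100)
((6 + 0)*W)*a(-(0 + G), 22) = ((6 + 0)*100)*(2 + 22) = (6*100)*24 = 600*24 = 14400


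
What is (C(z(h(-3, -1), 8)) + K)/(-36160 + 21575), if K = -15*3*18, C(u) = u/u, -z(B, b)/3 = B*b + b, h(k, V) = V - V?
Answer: 809/14585 ≈ 0.055468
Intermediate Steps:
h(k, V) = 0
z(B, b) = -3*b - 3*B*b (z(B, b) = -3*(B*b + b) = -3*(b + B*b) = -3*b - 3*B*b)
C(u) = 1
K = -810 (K = -45*18 = -810)
(C(z(h(-3, -1), 8)) + K)/(-36160 + 21575) = (1 - 810)/(-36160 + 21575) = -809/(-14585) = -809*(-1/14585) = 809/14585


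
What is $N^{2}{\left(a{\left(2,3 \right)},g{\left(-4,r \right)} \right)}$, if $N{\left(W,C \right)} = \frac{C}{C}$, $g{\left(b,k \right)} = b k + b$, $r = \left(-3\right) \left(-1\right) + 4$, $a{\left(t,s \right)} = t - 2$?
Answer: $1$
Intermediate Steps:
$a{\left(t,s \right)} = -2 + t$
$r = 7$ ($r = 3 + 4 = 7$)
$g{\left(b,k \right)} = b + b k$
$N{\left(W,C \right)} = 1$
$N^{2}{\left(a{\left(2,3 \right)},g{\left(-4,r \right)} \right)} = 1^{2} = 1$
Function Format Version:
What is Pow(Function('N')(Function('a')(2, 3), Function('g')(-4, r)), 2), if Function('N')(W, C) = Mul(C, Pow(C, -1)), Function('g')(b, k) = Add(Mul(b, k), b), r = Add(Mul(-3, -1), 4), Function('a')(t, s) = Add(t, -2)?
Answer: 1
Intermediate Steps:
Function('a')(t, s) = Add(-2, t)
r = 7 (r = Add(3, 4) = 7)
Function('g')(b, k) = Add(b, Mul(b, k))
Function('N')(W, C) = 1
Pow(Function('N')(Function('a')(2, 3), Function('g')(-4, r)), 2) = Pow(1, 2) = 1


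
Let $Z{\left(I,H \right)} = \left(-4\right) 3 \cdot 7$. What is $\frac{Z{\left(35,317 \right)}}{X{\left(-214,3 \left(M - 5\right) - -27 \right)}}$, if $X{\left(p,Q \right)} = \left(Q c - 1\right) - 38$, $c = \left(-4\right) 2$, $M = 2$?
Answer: $\frac{28}{61} \approx 0.45902$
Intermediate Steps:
$c = -8$
$Z{\left(I,H \right)} = -84$ ($Z{\left(I,H \right)} = \left(-12\right) 7 = -84$)
$X{\left(p,Q \right)} = -39 - 8 Q$ ($X{\left(p,Q \right)} = \left(Q \left(-8\right) - 1\right) - 38 = \left(- 8 Q - 1\right) - 38 = \left(-1 - 8 Q\right) - 38 = -39 - 8 Q$)
$\frac{Z{\left(35,317 \right)}}{X{\left(-214,3 \left(M - 5\right) - -27 \right)}} = - \frac{84}{-39 - 8 \left(3 \left(2 - 5\right) - -27\right)} = - \frac{84}{-39 - 8 \left(3 \left(-3\right) + 27\right)} = - \frac{84}{-39 - 8 \left(-9 + 27\right)} = - \frac{84}{-39 - 144} = - \frac{84}{-183} = \left(-84\right) \left(- \frac{1}{183}\right) = \frac{28}{61}$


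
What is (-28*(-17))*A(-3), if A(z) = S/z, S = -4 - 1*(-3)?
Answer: 476/3 ≈ 158.67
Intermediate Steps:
S = -1 (S = -4 + 3 = -1)
A(z) = -1/z
(-28*(-17))*A(-3) = (-28*(-17))*(-1/(-3)) = 476*(-1*(-⅓)) = 476*(⅓) = 476/3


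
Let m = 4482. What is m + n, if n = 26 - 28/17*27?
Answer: 75880/17 ≈ 4463.5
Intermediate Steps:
n = -314/17 (n = 26 - 28*1/17*27 = 26 - 28/17*27 = 26 - 756/17 = -314/17 ≈ -18.471)
m + n = 4482 - 314/17 = 75880/17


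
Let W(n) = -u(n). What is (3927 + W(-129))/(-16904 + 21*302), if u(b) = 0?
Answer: -3927/10562 ≈ -0.37180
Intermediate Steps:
W(n) = 0 (W(n) = -1*0 = 0)
(3927 + W(-129))/(-16904 + 21*302) = (3927 + 0)/(-16904 + 21*302) = 3927/(-16904 + 6342) = 3927/(-10562) = 3927*(-1/10562) = -3927/10562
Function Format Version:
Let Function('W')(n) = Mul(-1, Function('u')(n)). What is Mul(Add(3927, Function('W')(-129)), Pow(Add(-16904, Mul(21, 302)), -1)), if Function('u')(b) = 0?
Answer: Rational(-3927, 10562) ≈ -0.37180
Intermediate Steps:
Function('W')(n) = 0 (Function('W')(n) = Mul(-1, 0) = 0)
Mul(Add(3927, Function('W')(-129)), Pow(Add(-16904, Mul(21, 302)), -1)) = Mul(Add(3927, 0), Pow(Add(-16904, Mul(21, 302)), -1)) = Mul(3927, Pow(Add(-16904, 6342), -1)) = Mul(3927, Pow(-10562, -1)) = Mul(3927, Rational(-1, 10562)) = Rational(-3927, 10562)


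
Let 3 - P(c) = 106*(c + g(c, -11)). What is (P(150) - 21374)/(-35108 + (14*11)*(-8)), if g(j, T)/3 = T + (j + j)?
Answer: 129173/36340 ≈ 3.5546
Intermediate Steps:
g(j, T) = 3*T + 6*j (g(j, T) = 3*(T + (j + j)) = 3*(T + 2*j) = 3*T + 6*j)
P(c) = 3501 - 742*c (P(c) = 3 - 106*(c + (3*(-11) + 6*c)) = 3 - 106*(c + (-33 + 6*c)) = 3 - 106*(-33 + 7*c) = 3 - (-3498 + 742*c) = 3 + (3498 - 742*c) = 3501 - 742*c)
(P(150) - 21374)/(-35108 + (14*11)*(-8)) = ((3501 - 742*150) - 21374)/(-35108 + (14*11)*(-8)) = ((3501 - 111300) - 21374)/(-35108 + 154*(-8)) = (-107799 - 21374)/(-35108 - 1232) = -129173/(-36340) = -129173*(-1/36340) = 129173/36340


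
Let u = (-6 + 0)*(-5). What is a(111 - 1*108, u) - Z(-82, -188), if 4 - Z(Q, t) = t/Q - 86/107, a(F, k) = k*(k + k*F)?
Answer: 15782184/4387 ≈ 3597.5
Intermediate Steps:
u = 30 (u = -6*(-5) = 30)
a(F, k) = k*(k + F*k)
Z(Q, t) = 514/107 - t/Q (Z(Q, t) = 4 - (t/Q - 86/107) = 4 - (-86/107 + t/Q) = 4 + (86/107 - t/Q) = 514/107 - t/Q)
a(111 - 1*108, u) - Z(-82, -188) = 30**2*(1 + (111 - 1*108)) - (514/107 - 1*(-188)/(-82)) = 900*(1 + (111 - 108)) - (514/107 - 1*(-188)*(-1/82)) = 900*(1 + 3) - (514/107 - 94/41) = 900*4 - 1*11016/4387 = 3600 - 11016/4387 = 15782184/4387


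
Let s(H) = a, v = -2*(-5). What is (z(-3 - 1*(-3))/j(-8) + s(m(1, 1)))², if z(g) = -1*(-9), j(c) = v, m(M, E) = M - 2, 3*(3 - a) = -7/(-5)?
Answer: 10609/900 ≈ 11.788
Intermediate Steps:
a = 38/15 (a = 3 - (-7)/(3*(-5)) = 3 - (-7)*(-1)/(3*5) = 3 - ⅓*7/5 = 3 - 7/15 = 38/15 ≈ 2.5333)
m(M, E) = -2 + M
v = 10
j(c) = 10
s(H) = 38/15
z(g) = 9
(z(-3 - 1*(-3))/j(-8) + s(m(1, 1)))² = (9/10 + 38/15)² = (103/30)² = 10609/900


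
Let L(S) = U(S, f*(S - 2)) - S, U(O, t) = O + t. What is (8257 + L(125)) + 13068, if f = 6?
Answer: 22063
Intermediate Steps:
L(S) = -12 + 6*S (L(S) = (S + 6*(S - 2)) - S = (S + 6*(-2 + S)) - S = (S + (-12 + 6*S)) - S = (-12 + 7*S) - S = -12 + 6*S)
(8257 + L(125)) + 13068 = (8257 + (-12 + 6*125)) + 13068 = (8257 + (-12 + 750)) + 13068 = (8257 + 738) + 13068 = 8995 + 13068 = 22063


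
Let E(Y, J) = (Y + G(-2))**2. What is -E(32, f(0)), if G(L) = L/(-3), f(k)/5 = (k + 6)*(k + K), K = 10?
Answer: -9604/9 ≈ -1067.1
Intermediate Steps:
f(k) = 5*(6 + k)*(10 + k) (f(k) = 5*((k + 6)*(k + 10)) = 5*((6 + k)*(10 + k)) = 5*(6 + k)*(10 + k))
G(L) = -L/3 (G(L) = L*(-1/3) = -L/3)
E(Y, J) = (2/3 + Y)**2 (E(Y, J) = (Y - 1/3*(-2))**2 = (Y + 2/3)**2 = (2/3 + Y)**2)
-E(32, f(0)) = -(2 + 3*32)**2/9 = -(2 + 96)**2/9 = -98**2/9 = -9604/9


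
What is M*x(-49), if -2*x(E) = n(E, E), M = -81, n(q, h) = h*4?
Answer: -7938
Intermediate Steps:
n(q, h) = 4*h
x(E) = -2*E
M*x(-49) = -(-162)*(-49) = -81*98 = -7938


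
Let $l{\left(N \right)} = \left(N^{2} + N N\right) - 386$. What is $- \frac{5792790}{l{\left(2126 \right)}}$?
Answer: $- \frac{965465}{1506561} \approx -0.64084$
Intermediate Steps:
$l{\left(N \right)} = -386 + 2 N^{2}$ ($l{\left(N \right)} = \left(N^{2} + N^{2}\right) - 386 = 2 N^{2} - 386 = -386 + 2 N^{2}$)
$- \frac{5792790}{l{\left(2126 \right)}} = - \frac{5792790}{-386 + 2 \cdot 2126^{2}} = - \frac{5792790}{-386 + 2 \cdot 4519876} = - \frac{5792790}{-386 + 9039752} = - \frac{5792790}{9039366} = \left(-5792790\right) \frac{1}{9039366} = - \frac{965465}{1506561}$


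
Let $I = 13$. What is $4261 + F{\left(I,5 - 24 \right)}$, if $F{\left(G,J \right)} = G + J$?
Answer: $4255$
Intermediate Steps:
$4261 + F{\left(I,5 - 24 \right)} = 4261 + \left(13 + \left(5 - 24\right)\right) = 4261 + \left(13 - 19\right) = 4261 - 6 = 4255$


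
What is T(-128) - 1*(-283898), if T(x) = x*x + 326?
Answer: 300608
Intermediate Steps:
T(x) = 326 + x**2 (T(x) = x**2 + 326 = 326 + x**2)
T(-128) - 1*(-283898) = (326 + (-128)**2) - 1*(-283898) = (326 + 16384) + 283898 = 16710 + 283898 = 300608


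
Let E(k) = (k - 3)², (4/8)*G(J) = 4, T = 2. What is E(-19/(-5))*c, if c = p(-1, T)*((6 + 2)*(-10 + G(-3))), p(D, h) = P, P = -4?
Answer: 1024/25 ≈ 40.960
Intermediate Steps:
G(J) = 8 (G(J) = 2*4 = 8)
p(D, h) = -4
E(k) = (-3 + k)²
c = 64 (c = -4*(6 + 2)*(-10 + 8) = -32*(-2) = -4*(-16) = 64)
E(-19/(-5))*c = (-3 - 19/(-5))²*64 = (-3 - 19*(-⅕))²*64 = (-3 + 19/5)²*64 = (⅘)²*64 = (16/25)*64 = 1024/25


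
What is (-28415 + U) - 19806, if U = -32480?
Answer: -80701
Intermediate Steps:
(-28415 + U) - 19806 = (-28415 - 32480) - 19806 = -60895 - 19806 = -80701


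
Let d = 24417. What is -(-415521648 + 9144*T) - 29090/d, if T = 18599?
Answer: 5993211026374/24417 ≈ 2.4545e+8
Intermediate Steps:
-(-415521648 + 9144*T) - 29090/d = -9144/(1/(-45442 + 18599)) - 29090/24417 = -9144/(1/(-26843)) - 29090*1/24417 = -9144/(-1/26843) - 29090/24417 = -9144*(-26843) - 29090/24417 = 245452392 - 29090/24417 = 5993211026374/24417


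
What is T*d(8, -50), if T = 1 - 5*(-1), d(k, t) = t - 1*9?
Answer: -354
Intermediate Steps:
d(k, t) = -9 + t (d(k, t) = t - 9 = -9 + t)
T = 6 (T = 1 + 5 = 6)
T*d(8, -50) = 6*(-9 - 50) = 6*(-59) = -354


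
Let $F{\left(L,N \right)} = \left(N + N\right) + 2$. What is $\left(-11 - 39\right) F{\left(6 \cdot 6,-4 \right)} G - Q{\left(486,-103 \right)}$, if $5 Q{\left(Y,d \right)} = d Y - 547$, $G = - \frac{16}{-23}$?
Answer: $\frac{237583}{23} \approx 10330.0$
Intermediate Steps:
$F{\left(L,N \right)} = 2 + 2 N$ ($F{\left(L,N \right)} = 2 N + 2 = 2 + 2 N$)
$G = \frac{16}{23}$ ($G = \left(-16\right) \left(- \frac{1}{23}\right) = \frac{16}{23} \approx 0.69565$)
$Q{\left(Y,d \right)} = - \frac{547}{5} + \frac{Y d}{5}$ ($Q{\left(Y,d \right)} = \frac{d Y - 547}{5} = \frac{Y d - 547}{5} = \frac{-547 + Y d}{5} = - \frac{547}{5} + \frac{Y d}{5}$)
$\left(-11 - 39\right) F{\left(6 \cdot 6,-4 \right)} G - Q{\left(486,-103 \right)} = \left(-11 - 39\right) \left(2 + 2 \left(-4\right)\right) \frac{16}{23} - \left(- \frac{547}{5} + \frac{1}{5} \cdot 486 \left(-103\right)\right) = - 50 \left(2 - 8\right) \frac{16}{23} - \left(- \frac{547}{5} - \frac{50058}{5}\right) = \left(-50\right) \left(-6\right) \frac{16}{23} - -10121 = 300 \cdot \frac{16}{23} + 10121 = \frac{4800}{23} + 10121 = \frac{237583}{23}$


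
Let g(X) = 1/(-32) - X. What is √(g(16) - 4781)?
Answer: I*√307010/8 ≈ 69.261*I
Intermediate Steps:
g(X) = -1/32 - X
√(g(16) - 4781) = √((-1/32 - 1*16) - 4781) = √((-1/32 - 16) - 4781) = √(-513/32 - 4781) = √(-153505/32) = I*√307010/8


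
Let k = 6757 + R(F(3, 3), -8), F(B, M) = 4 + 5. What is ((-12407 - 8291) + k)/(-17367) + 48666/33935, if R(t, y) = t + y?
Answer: 1318236322/589349145 ≈ 2.2368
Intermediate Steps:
F(B, M) = 9
k = 6758 (k = 6757 + (9 - 8) = 6757 + 1 = 6758)
((-12407 - 8291) + k)/(-17367) + 48666/33935 = ((-12407 - 8291) + 6758)/(-17367) + 48666/33935 = (-20698 + 6758)*(-1/17367) + 48666*(1/33935) = -13940*(-1/17367) + 48666/33935 = 13940/17367 + 48666/33935 = 1318236322/589349145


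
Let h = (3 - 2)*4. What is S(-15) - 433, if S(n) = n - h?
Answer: -452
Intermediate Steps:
h = 4 (h = 1*4 = 4)
S(n) = -4 + n (S(n) = n - 1*4 = n - 4 = -4 + n)
S(-15) - 433 = (-4 - 15) - 433 = -19 - 433 = -452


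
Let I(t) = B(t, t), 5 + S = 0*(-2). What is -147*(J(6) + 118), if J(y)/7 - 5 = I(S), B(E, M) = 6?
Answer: -28665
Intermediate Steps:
S = -5 (S = -5 + 0*(-2) = -5 + 0 = -5)
I(t) = 6
J(y) = 77 (J(y) = 35 + 7*6 = 35 + 42 = 77)
-147*(J(6) + 118) = -147*(77 + 118) = -147*195 = -28665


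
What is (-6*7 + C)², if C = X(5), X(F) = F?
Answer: 1369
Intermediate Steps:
C = 5
(-6*7 + C)² = (-6*7 + 5)² = (-42 + 5)² = (-37)² = 1369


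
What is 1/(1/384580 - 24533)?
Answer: -384580/9434901139 ≈ -4.0761e-5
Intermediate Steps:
1/(1/384580 - 24533) = 1/(-9434901139/384580) = -384580/9434901139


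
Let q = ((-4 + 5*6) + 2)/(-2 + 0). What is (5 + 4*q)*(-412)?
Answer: 21012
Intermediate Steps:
q = -14 (q = ((-4 + 30) + 2)/(-2) = (26 + 2)*(-1/2) = 28*(-1/2) = -14)
(5 + 4*q)*(-412) = (5 + 4*(-14))*(-412) = (5 - 56)*(-412) = -51*(-412) = 21012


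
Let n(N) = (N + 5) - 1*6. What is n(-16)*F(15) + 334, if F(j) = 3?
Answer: 283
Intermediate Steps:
n(N) = -1 + N (n(N) = (5 + N) - 6 = -1 + N)
n(-16)*F(15) + 334 = (-1 - 16)*3 + 334 = -17*3 + 334 = -51 + 334 = 283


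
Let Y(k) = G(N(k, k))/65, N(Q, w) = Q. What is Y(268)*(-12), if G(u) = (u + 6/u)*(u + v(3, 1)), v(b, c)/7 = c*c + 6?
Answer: -13662066/871 ≈ -15686.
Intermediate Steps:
v(b, c) = 42 + 7*c² (v(b, c) = 7*(c*c + 6) = 7*(c² + 6) = 7*(6 + c²) = 42 + 7*c²)
G(u) = (49 + u)*(u + 6/u) (G(u) = (u + 6/u)*(u + (42 + 7*1²)) = (u + 6/u)*(u + (42 + 7*1)) = (u + 6/u)*(u + (42 + 7)) = (u + 6/u)*(u + 49) = (u + 6/u)*(49 + u) = (49 + u)*(u + 6/u))
Y(k) = 6/65 + k²/65 + 49*k/65 + 294/(65*k) (Y(k) = (6 + k² + 49*k + 294/k)/65 = (6 + k² + 49*k + 294/k)*(1/65) = 6/65 + k²/65 + 49*k/65 + 294/(65*k))
Y(268)*(-12) = ((1/65)*(294 + 268*(6 + 268² + 49*268))/268)*(-12) = ((1/65)*(1/268)*(294 + 268*(6 + 71824 + 13132)))*(-12) = ((1/65)*(1/268)*(294 + 268*84962))*(-12) = ((1/65)*(1/268)*(294 + 22769816))*(-12) = ((1/65)*(1/268)*22770110)*(-12) = (2277011/1742)*(-12) = -13662066/871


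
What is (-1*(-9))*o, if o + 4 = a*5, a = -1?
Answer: -81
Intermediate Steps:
o = -9 (o = -4 - 1*5 = -4 - 5 = -9)
(-1*(-9))*o = -1*(-9)*(-9) = 9*(-9) = -81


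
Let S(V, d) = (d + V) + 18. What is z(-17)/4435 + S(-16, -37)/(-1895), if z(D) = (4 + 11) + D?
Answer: 30287/1680865 ≈ 0.018019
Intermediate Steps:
z(D) = 15 + D
S(V, d) = 18 + V + d (S(V, d) = (V + d) + 18 = 18 + V + d)
z(-17)/4435 + S(-16, -37)/(-1895) = (15 - 17)/4435 + (18 - 16 - 37)/(-1895) = -2*1/4435 - 35*(-1/1895) = -2/4435 + 7/379 = 30287/1680865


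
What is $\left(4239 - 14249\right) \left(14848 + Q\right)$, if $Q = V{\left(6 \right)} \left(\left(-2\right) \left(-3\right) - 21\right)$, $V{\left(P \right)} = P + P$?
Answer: $-146826680$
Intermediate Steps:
$V{\left(P \right)} = 2 P$
$Q = -180$ ($Q = 2 \cdot 6 \left(\left(-2\right) \left(-3\right) - 21\right) = 12 \left(6 - 21\right) = 12 \left(-15\right) = -180$)
$\left(4239 - 14249\right) \left(14848 + Q\right) = \left(4239 - 14249\right) \left(14848 - 180\right) = \left(-10010\right) 14668 = -146826680$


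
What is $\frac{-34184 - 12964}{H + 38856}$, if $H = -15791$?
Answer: $- \frac{47148}{23065} \approx -2.0441$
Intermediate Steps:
$\frac{-34184 - 12964}{H + 38856} = \frac{-34184 - 12964}{-15791 + 38856} = - \frac{47148}{23065}$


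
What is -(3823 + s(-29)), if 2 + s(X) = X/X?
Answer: -3822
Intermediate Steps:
s(X) = -1 (s(X) = -2 + X/X = -2 + 1 = -1)
-(3823 + s(-29)) = -(3823 - 1) = -1*3822 = -3822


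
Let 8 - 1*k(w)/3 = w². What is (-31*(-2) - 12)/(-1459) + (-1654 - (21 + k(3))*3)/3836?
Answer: -95849/199883 ≈ -0.47953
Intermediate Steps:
k(w) = 24 - 3*w²
(-31*(-2) - 12)/(-1459) + (-1654 - (21 + k(3))*3)/3836 = (-31*(-2) - 12)/(-1459) + (-1654 - (21 + (24 - 3*3²))*3)/3836 = (62 - 12)*(-1/1459) + (-1654 - (21 + (24 - 3*9))*3)*(1/3836) = 50*(-1/1459) + (-1654 - (21 + (24 - 27))*3)*(1/3836) = -50/1459 + (-1654 - (21 - 3)*3)*(1/3836) = -50/1459 + (-1654 - 18*3)*(1/3836) = -50/1459 + (-1654 - 1*54)*(1/3836) = -50/1459 + (-1654 - 54)*(1/3836) = -50/1459 - 1708*1/3836 = -50/1459 - 61/137 = -95849/199883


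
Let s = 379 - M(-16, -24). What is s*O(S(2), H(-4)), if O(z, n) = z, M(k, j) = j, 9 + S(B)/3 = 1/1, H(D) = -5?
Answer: -9672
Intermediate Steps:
S(B) = -24 (S(B) = -27 + 3/1 = -27 + 3*1 = -27 + 3 = -24)
s = 403 (s = 379 - 1*(-24) = 379 + 24 = 403)
s*O(S(2), H(-4)) = 403*(-24) = -9672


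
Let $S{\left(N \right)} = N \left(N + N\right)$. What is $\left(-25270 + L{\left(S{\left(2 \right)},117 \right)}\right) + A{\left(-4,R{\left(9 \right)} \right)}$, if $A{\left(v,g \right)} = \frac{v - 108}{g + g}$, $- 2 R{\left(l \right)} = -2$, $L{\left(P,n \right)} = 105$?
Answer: $-25221$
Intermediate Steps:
$S{\left(N \right)} = 2 N^{2}$ ($S{\left(N \right)} = N 2 N = 2 N^{2}$)
$R{\left(l \right)} = 1$ ($R{\left(l \right)} = \left(- \frac{1}{2}\right) \left(-2\right) = 1$)
$A{\left(v,g \right)} = \frac{-108 + v}{2 g}$
$\left(-25270 + L{\left(S{\left(2 \right)},117 \right)}\right) + A{\left(-4,R{\left(9 \right)} \right)} = \left(-25270 + 105\right) + \frac{-108 - 4}{2 \cdot 1} = -25165 + \frac{1}{2} \cdot 1 \left(-112\right) = -25165 - 56 = -25221$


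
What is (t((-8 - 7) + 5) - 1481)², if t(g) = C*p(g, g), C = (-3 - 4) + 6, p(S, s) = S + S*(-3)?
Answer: 2253001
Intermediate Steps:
p(S, s) = -2*S (p(S, s) = S - 3*S = -2*S)
C = -1 (C = -7 + 6 = -1)
t(g) = 2*g (t(g) = -(-2)*g = 2*g)
(t((-8 - 7) + 5) - 1481)² = (2*((-8 - 7) + 5) - 1481)² = (2*(-15 + 5) - 1481)² = (2*(-10) - 1481)² = (-20 - 1481)² = (-1501)² = 2253001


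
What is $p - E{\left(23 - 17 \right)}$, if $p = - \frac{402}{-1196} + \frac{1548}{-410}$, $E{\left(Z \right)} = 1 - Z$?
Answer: $\frac{191303}{122590} \approx 1.5605$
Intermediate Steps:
$p = - \frac{421647}{122590}$ ($p = \left(-402\right) \left(- \frac{1}{1196}\right) + 1548 \left(- \frac{1}{410}\right) = \frac{201}{598} - \frac{774}{205} = - \frac{421647}{122590} \approx -3.4395$)
$p - E{\left(23 - 17 \right)} = - \frac{421647}{122590} - \left(1 - \left(23 - 17\right)\right) = - \frac{421647}{122590} - \left(1 - 6\right) = - \frac{421647}{122590} - -5 = - \frac{421647}{122590} + 5 = \frac{191303}{122590}$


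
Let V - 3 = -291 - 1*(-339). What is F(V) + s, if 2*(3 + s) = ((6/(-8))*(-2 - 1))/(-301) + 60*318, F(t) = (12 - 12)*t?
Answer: 22965087/2408 ≈ 9537.0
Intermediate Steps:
V = 51 (V = 3 + (-291 - 1*(-339)) = 3 + (-291 + 339) = 3 + 48 = 51)
F(t) = 0 (F(t) = 0*t = 0)
s = 22965087/2408 (s = -3 + (((6/(-8))*(-2 - 1))/(-301) + 60*318)/2 = -3 + (((6*(-1/8))*(-3))*(-1/301) + 19080)/2 = -3 + (-3/4*(-3)*(-1/301) + 19080)/2 = -3 + ((9/4)*(-1/301) + 19080)/2 = -3 + (-9/1204 + 19080)/2 = -3 + (1/2)*(22972311/1204) = -3 + 22972311/2408 = 22965087/2408 ≈ 9537.0)
F(V) + s = 0 + 22965087/2408 = 22965087/2408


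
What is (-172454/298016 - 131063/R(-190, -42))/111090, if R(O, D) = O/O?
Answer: -6509840577/5517766240 ≈ -1.1798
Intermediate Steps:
R(O, D) = 1
(-172454/298016 - 131063/R(-190, -42))/111090 = (-172454/298016 - 131063/1)/111090 = (-172454*1/298016 - 131063*1)*(1/111090) = (-86227/149008 - 131063)*(1/111090) = -19529521731/149008*1/111090 = -6509840577/5517766240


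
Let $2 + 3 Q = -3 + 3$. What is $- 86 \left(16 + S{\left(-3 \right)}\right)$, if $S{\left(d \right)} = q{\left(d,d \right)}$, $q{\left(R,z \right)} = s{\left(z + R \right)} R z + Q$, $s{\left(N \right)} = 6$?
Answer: $- \frac{17888}{3} \approx -5962.7$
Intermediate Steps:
$Q = - \frac{2}{3}$ ($Q = - \frac{2}{3} + \frac{-3 + 3}{3} = - \frac{2}{3} + \frac{1}{3} \cdot 0 = - \frac{2}{3} + 0 = - \frac{2}{3} \approx -0.66667$)
$q{\left(R,z \right)} = - \frac{2}{3} + 6 R z$ ($q{\left(R,z \right)} = 6 R z - \frac{2}{3} = - \frac{2}{3} + 6 R z$)
$S{\left(d \right)} = - \frac{2}{3} + 6 d^{2}$ ($S{\left(d \right)} = - \frac{2}{3} + 6 d d = - \frac{2}{3} + 6 d^{2}$)
$- 86 \left(16 + S{\left(-3 \right)}\right) = - 86 \left(16 - \left(\frac{2}{3} - 6 \left(-3\right)^{2}\right)\right) = - 86 \left(16 + \left(- \frac{2}{3} + 6 \cdot 9\right)\right) = - 86 \left(16 + \left(- \frac{2}{3} + 54\right)\right) = - 86 \left(16 + \frac{160}{3}\right) = \left(-86\right) \frac{208}{3} = - \frac{17888}{3}$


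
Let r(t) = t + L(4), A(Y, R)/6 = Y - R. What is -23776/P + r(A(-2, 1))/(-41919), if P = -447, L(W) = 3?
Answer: 332224283/6245931 ≈ 53.190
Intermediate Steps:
A(Y, R) = -6*R + 6*Y (A(Y, R) = 6*(Y - R) = -6*R + 6*Y)
r(t) = 3 + t (r(t) = t + 3 = 3 + t)
-23776/P + r(A(-2, 1))/(-41919) = -23776/(-447) + (3 + (-6*1 + 6*(-2)))/(-41919) = -23776*(-1/447) + (3 + (-6 - 12))*(-1/41919) = 23776/447 + (3 - 18)*(-1/41919) = 23776/447 - 15*(-1/41919) = 23776/447 + 5/13973 = 332224283/6245931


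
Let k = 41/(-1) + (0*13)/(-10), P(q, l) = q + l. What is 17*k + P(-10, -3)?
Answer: -710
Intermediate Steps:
P(q, l) = l + q
k = -41 (k = 41*(-1) + 0*(-1/10) = -41 + 0 = -41)
17*k + P(-10, -3) = 17*(-41) + (-3 - 10) = -697 - 13 = -710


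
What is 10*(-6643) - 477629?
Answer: -544059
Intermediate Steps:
10*(-6643) - 477629 = -66430 - 477629 = -544059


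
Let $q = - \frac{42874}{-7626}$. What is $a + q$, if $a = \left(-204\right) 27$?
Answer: $- \frac{20980567}{3813} \approx -5502.4$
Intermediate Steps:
$q = \frac{21437}{3813}$ ($q = \left(-42874\right) \left(- \frac{1}{7626}\right) = \frac{21437}{3813} \approx 5.6221$)
$a = -5508$
$a + q = -5508 + \frac{21437}{3813} = - \frac{20980567}{3813}$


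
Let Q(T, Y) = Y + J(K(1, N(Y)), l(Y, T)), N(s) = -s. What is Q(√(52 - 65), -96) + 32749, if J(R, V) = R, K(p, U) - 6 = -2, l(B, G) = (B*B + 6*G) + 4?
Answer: 32657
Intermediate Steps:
l(B, G) = 4 + B² + 6*G (l(B, G) = (B² + 6*G) + 4 = 4 + B² + 6*G)
K(p, U) = 4 (K(p, U) = 6 - 2 = 4)
Q(T, Y) = 4 + Y (Q(T, Y) = Y + 4 = 4 + Y)
Q(√(52 - 65), -96) + 32749 = (4 - 96) + 32749 = -92 + 32749 = 32657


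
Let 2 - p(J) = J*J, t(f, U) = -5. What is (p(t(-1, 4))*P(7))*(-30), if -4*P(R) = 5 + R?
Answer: -2070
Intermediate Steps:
P(R) = -5/4 - R/4 (P(R) = -(5 + R)/4 = -5/4 - R/4)
p(J) = 2 - J**2 (p(J) = 2 - J*J = 2 - J**2)
(p(t(-1, 4))*P(7))*(-30) = ((2 - 1*(-5)**2)*(-5/4 - 1/4*7))*(-30) = ((2 - 1*25)*(-5/4 - 7/4))*(-30) = ((2 - 25)*(-3))*(-30) = -23*(-3)*(-30) = 69*(-30) = -2070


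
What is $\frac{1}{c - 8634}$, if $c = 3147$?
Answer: $- \frac{1}{5487} \approx -0.00018225$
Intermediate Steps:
$\frac{1}{c - 8634} = \frac{1}{3147 - 8634} = \frac{1}{-5487} = - \frac{1}{5487}$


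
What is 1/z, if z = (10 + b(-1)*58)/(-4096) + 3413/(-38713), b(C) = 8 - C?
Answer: -39642112/8643741 ≈ -4.5862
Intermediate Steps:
z = -8643741/39642112 (z = (10 + (8 - 1*(-1))*58)/(-4096) + 3413/(-38713) = (10 + (8 + 1)*58)*(-1/4096) + 3413*(-1/38713) = (10 + 9*58)*(-1/4096) - 3413/38713 = (10 + 522)*(-1/4096) - 3413/38713 = 532*(-1/4096) - 3413/38713 = -133/1024 - 3413/38713 = -8643741/39642112 ≈ -0.21804)
1/z = 1/(-8643741/39642112) = -39642112/8643741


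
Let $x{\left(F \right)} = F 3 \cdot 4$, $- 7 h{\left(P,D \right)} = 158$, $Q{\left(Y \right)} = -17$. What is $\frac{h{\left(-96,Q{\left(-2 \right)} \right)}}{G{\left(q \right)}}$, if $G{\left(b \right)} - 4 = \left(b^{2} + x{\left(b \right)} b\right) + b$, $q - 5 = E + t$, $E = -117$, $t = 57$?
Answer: $- \frac{79}{137459} \approx -0.00057472$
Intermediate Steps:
$h{\left(P,D \right)} = - \frac{158}{7}$ ($h{\left(P,D \right)} = \left(- \frac{1}{7}\right) 158 = - \frac{158}{7}$)
$x{\left(F \right)} = 12 F$ ($x{\left(F \right)} = 3 F 4 = 12 F$)
$q = -55$ ($q = 5 + \left(-117 + 57\right) = 5 - 60 = -55$)
$G{\left(b \right)} = 4 + b + 13 b^{2}$ ($G{\left(b \right)} = 4 + \left(\left(b^{2} + 12 b b\right) + b\right) = 4 + \left(\left(b^{2} + 12 b^{2}\right) + b\right) = 4 + \left(13 b^{2} + b\right) = 4 + \left(b + 13 b^{2}\right) = 4 + b + 13 b^{2}$)
$\frac{h{\left(-96,Q{\left(-2 \right)} \right)}}{G{\left(q \right)}} = - \frac{158}{7 \left(4 - 55 + 13 \left(-55\right)^{2}\right)} = - \frac{158}{7 \left(4 - 55 + 13 \cdot 3025\right)} = - \frac{158}{7 \left(4 - 55 + 39325\right)} = - \frac{158}{7 \cdot 39274} = \left(- \frac{158}{7}\right) \frac{1}{39274} = - \frac{79}{137459}$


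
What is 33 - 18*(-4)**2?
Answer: -255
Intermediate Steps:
33 - 18*(-4)**2 = 33 - 18*16 = 33 - 288 = -255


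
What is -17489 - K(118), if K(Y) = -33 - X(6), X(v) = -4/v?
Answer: -52370/3 ≈ -17457.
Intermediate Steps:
K(Y) = -97/3 (K(Y) = -33 - (-4)/6 = -33 - 1*(-2/3) = -33 + 2/3 = -97/3)
-17489 - K(118) = -17489 - 1*(-97/3) = -17489 + 97/3 = -52370/3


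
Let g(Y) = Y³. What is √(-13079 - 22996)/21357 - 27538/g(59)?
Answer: -27538/205379 + 5*I*√1443/21357 ≈ -0.13408 + 0.0088933*I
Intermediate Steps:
√(-13079 - 22996)/21357 - 27538/g(59) = √(-13079 - 22996)/21357 - 27538/(59³) = √(-36075)*(1/21357) - 27538/205379 = (5*I*√1443)*(1/21357) - 27538*1/205379 = 5*I*√1443/21357 - 27538/205379 = -27538/205379 + 5*I*√1443/21357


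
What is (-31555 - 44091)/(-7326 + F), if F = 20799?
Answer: -75646/13473 ≈ -5.6146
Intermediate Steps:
(-31555 - 44091)/(-7326 + F) = (-31555 - 44091)/(-7326 + 20799) = -75646/13473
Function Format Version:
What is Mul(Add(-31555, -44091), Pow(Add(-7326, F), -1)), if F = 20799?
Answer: Rational(-75646, 13473) ≈ -5.6146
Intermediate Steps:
Mul(Add(-31555, -44091), Pow(Add(-7326, F), -1)) = Mul(Add(-31555, -44091), Pow(Add(-7326, 20799), -1)) = Mul(-75646, Pow(13473, -1)) = Mul(-75646, Rational(1, 13473)) = Rational(-75646, 13473)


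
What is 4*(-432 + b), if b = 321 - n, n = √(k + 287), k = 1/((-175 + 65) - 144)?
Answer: -444 - 94*√8382/127 ≈ -511.76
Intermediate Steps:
k = -1/254 (k = 1/(-110 - 144) = 1/(-254) = -1/254 ≈ -0.0039370)
n = 47*√8382/254 (n = √(-1/254 + 287) = √(72897/254) = 47*√8382/254 ≈ 16.941)
b = 321 - 47*√8382/254 ≈ 304.06
4*(-432 + b) = 4*(-432 + (321 - 47*√8382/254)) = 4*(-111 - 47*√8382/254) = -444 - 94*√8382/127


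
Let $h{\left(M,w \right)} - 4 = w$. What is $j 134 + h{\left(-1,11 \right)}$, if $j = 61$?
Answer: $8189$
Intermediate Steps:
$h{\left(M,w \right)} = 4 + w$
$j 134 + h{\left(-1,11 \right)} = 61 \cdot 134 + \left(4 + 11\right) = 8174 + 15 = 8189$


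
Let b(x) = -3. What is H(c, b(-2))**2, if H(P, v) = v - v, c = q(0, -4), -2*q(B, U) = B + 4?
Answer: 0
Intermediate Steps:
q(B, U) = -2 - B/2 (q(B, U) = -(B + 4)/2 = -(4 + B)/2 = -2 - B/2)
c = -2 (c = -2 - 1/2*0 = -2 + 0 = -2)
H(P, v) = 0
H(c, b(-2))**2 = 0**2 = 0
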